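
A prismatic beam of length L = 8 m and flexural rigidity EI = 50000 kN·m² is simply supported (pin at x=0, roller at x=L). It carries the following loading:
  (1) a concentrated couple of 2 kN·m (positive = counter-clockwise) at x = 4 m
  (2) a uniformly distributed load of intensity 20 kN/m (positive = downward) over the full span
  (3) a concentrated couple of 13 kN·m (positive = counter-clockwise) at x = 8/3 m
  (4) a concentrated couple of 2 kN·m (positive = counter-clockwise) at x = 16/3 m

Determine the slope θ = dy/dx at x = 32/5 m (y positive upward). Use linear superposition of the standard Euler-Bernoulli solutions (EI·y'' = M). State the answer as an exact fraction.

θ(32/5) = 12349/1875000 rad

Load 1 — applied couple M₀=2 kN·m at a=4 m (b=L-a=4):
  θ_1 = (M₀x²/(2L)-M₀(x-a)+C₁)/EI  [x>a] with C₁=M₀(3b²-L²)/(6L)=-2/3 = (2·(32/5)²/(2·8)-2·((32/5)-4)+(-2/3))/50000 = -13/1875000 rad
Load 2 — uniform load w=20 kN/m over full span:
  θ_2 = -w(L³-6Lx²+4x³)/(24EI) = -20·(8³-6·8·(32/5)²+4·(32/5)³)/(24·50000) = 528/78125 rad
Load 3 — applied couple M₀=13 kN·m at a=8/3 m (b=L-a=16/3):
  θ_3 = (M₀x²/(2L)-M₀(x-a)+C₁)/EI  [x>a] with C₁=M₀(3b²-L²)/(6L)=52/9 = (13·(32/5)²/(2·8)-13·((32/5)-(8/3))+(52/9))/50000 = -533/2812500 rad
Load 4 — applied couple M₀=2 kN·m at a=16/3 m (b=L-a=8/3):
  θ_4 = (M₀x²/(2L)-M₀(x-a)+C₁)/EI  [x>a] with C₁=M₀(3b²-L²)/(6L)=-16/9 = (2·(32/5)²/(2·8)-2·((32/5)-(16/3))+(-16/9))/50000 = 17/703125 rad
Superposition: θ = Σ θ_i = 12349/1875000 rad ≈ 0.006586 rad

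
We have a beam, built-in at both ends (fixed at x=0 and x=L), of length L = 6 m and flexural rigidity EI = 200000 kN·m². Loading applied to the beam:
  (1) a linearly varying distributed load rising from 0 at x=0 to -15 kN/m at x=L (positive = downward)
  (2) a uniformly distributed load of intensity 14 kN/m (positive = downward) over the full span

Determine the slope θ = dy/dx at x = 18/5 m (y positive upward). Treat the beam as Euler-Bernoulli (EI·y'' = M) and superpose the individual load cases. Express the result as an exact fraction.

Load 1 — triangular load w₀=-15 kN/m (0→w₀ over full span):
  θ_1 = -w₀(2x(L-x)(L-2x)(x+2L)+x²(L-x)²)/(120LEI) = -(-15)·(2·(18/5)·(6-(18/5))·(6-2·(18/5))·((18/5)+2·6)+(18/5)²·(6-(18/5))²)/(120·6·200000) = -81/3125000 rad
Load 2 — uniform load w=14 kN/m over full span:
  θ_2 = -wx(L-x)(L-2x)/(12EI) = -14·(18/5)·(6-(18/5))·(6-2·(18/5))/(12·200000) = 189/3125000 rad
Superposition: θ = Σ θ_i = 27/781250 rad ≈ 0.000035 rad

θ(18/5) = 27/781250 rad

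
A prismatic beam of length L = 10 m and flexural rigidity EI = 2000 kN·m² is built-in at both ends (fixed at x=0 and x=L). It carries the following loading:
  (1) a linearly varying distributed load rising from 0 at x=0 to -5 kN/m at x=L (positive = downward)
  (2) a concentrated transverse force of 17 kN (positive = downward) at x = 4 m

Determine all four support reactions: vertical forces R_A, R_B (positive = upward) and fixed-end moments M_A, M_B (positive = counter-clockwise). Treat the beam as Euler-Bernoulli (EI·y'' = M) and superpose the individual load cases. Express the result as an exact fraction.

R_A = 879/250 kN, M_A = 586/75 kN·m, R_B = -2879/250 kN, M_B = 217/25 kN·m

Load 1 — triangular load w₀=-5 kN/m (0→w₀ over full span):
  R_A = 3w₀L/20 = 3·(-5)·10/20 = -15/2 kN
  M_A = w₀L²/30 = (-5)·10²/30 = -50/3 kN·m
  R_B = 7w₀L/20 = 7·(-5)·10/20 = -35/2 kN
  M_B = -w₀L²/20 = -(-5)·10²/20 = 25 kN·m
Load 2 — point force P=17 kN at a=4 m (b=L-a=6):
  R_A = Pb²(3a+b)/L³ = 17·6²·(3·4+6)/10³ = 1377/125 kN
  M_A = Pab²/L² = 17·4·6²/10² = 612/25 kN·m
  R_B = Pa²(a+3b)/L³ = 17·4²·(4+3·6)/10³ = 748/125 kN
  M_B = -Pa²b/L² = -17·4²·6/10² = -408/25 kN·m
Superposition: R_A = 879/250 kN, M_A = 586/75 kN·m, R_B = -2879/250 kN, M_B = 217/25 kN·m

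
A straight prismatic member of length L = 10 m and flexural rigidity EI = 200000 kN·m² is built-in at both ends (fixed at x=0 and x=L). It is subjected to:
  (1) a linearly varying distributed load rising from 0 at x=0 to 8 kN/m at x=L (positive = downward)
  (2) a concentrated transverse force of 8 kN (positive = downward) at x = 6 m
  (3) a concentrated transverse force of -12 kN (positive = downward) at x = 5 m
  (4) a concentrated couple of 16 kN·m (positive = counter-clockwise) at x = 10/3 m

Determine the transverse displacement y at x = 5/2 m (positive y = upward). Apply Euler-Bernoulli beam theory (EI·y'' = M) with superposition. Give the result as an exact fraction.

y(5/2) = -751/4608000 m

Load 1 — triangular load w₀=8 kN/m (0→w₀ over full span):
  y_1 = -w₀x²(L-x)²(x+2L)/(120LEI) = -8·(5/2)²·(10-(5/2))²·((5/2)+2·10)/(120·10·200000) = -27/102400 m
Load 2 — point force P=8 kN at a=6 m (b=L-a=4):
  y_2 = -Pb²x²(3aL-(3a+b)x)/(6L³EI)  [x≤a] = -8·4²·(5/2)²·(3·6·10-(3·6+4)·(5/2))/(6·10³·200000) = -1/12000 m
Load 3 — point force P=-12 kN at a=5 m (b=L-a=5):
  y_3 = -Pb²x²(3aL-(3a+b)x)/(6L³EI)  [x≤a] = -(-12)·5²·(5/2)²·(3·5·10-(3·5+5)·(5/2))/(6·10³·200000) = 1/6400 m
Load 4 — applied couple M₀=16 kN·m at a=10/3 m (b=L-a=20/3):
  y_4 = (R_Ax³/6 - M_Ax²/2)/EI  [x≤a] with R_A=32/15, M_A=0 = ((32/15)·(5/2)³/6 - 0·(5/2)²/2)/200000 = 1/36000 m
Superposition: y = Σ y_i = -751/4608000 m ≈ -0.000163 m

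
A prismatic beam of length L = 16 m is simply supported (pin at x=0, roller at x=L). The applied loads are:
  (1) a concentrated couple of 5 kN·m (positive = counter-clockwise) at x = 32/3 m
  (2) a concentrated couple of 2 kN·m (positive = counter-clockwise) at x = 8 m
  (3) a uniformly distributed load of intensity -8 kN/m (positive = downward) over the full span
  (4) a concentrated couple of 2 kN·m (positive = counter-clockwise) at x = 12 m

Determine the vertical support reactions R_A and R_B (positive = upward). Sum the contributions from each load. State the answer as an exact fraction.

R_A = -1015/16 kN, R_B = -1033/16 kN

Load 1 — applied couple M₀=5 kN·m at a=32/3 m (b=L-a=16/3):
  R_A = M₀/L = 5/16 kN
  R_B = -M₀/L = -5/16 kN
Load 2 — applied couple M₀=2 kN·m at a=8 m (b=L-a=8):
  R_A = M₀/L = 2/16 = 1/8 kN
  R_B = -M₀/L = -2/16 = -1/8 kN
Load 3 — uniform load w=-8 kN/m over full span:
  R_A = wL/2 = (-8)·16/2 = -64 kN
  R_B = wL/2 = (-8)·16/2 = -64 kN
Load 4 — applied couple M₀=2 kN·m at a=12 m (b=L-a=4):
  R_A = M₀/L = 2/16 = 1/8 kN
  R_B = -M₀/L = -2/16 = -1/8 kN
Superposition: R_A = -1015/16 kN, R_B = -1033/16 kN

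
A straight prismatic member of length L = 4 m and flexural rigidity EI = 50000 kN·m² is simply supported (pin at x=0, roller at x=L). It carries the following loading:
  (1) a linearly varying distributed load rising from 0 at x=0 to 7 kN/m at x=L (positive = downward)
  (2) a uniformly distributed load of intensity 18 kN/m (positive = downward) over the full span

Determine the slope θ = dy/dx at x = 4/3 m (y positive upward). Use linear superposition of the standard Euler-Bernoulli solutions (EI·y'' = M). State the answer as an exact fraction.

Load 1 — triangular load w₀=7 kN/m (0→w₀ over full span):
  θ_1 = -w₀(7L⁴-30L²x²+15x⁴)/(360LEI) = -7·(7·4⁴-30·4²·(4/3)²+15·(4/3)⁴)/(360·4·50000) = -364/3796875 rad
Load 2 — uniform load w=18 kN/m over full span:
  θ_2 = -w(L³-6Lx²+4x³)/(24EI) = -18·(4³-6·4·(4/3)²+4·(4/3)³)/(24·50000) = -13/28125 rad
Superposition: θ = Σ θ_i = -2119/3796875 rad ≈ -0.000558 rad

θ(4/3) = -2119/3796875 rad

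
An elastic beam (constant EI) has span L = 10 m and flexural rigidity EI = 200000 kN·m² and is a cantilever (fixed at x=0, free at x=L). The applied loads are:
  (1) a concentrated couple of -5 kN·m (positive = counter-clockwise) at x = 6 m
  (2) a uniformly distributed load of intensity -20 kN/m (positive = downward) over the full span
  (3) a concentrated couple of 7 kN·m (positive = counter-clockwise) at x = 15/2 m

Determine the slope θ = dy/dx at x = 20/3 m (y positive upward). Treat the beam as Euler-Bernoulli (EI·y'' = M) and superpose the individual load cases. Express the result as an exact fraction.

Load 1 — applied couple M₀=-5 kN·m at a=6 m (b=L-a=4):
  θ_1 = M₀a/EI  [x>a] = (-5)·6/200000 = -3/20000 rad
Load 2 — uniform load w=-20 kN/m over full span:
  θ_2 = -wx(x²-3Lx+3L²)/(6EI) = -(-20)·(20/3)·((20/3)²-3·10·(20/3)+3·10²)/(6·200000) = 13/810 rad
Load 3 — applied couple M₀=7 kN·m at a=15/2 m (b=L-a=5/2):
  θ_3 = M₀x/EI  [x≤a] = 7·(20/3)/200000 = 7/30000 rad
Superposition: θ = Σ θ_i = 5227/324000 rad ≈ 0.016133 rad

θ(20/3) = 5227/324000 rad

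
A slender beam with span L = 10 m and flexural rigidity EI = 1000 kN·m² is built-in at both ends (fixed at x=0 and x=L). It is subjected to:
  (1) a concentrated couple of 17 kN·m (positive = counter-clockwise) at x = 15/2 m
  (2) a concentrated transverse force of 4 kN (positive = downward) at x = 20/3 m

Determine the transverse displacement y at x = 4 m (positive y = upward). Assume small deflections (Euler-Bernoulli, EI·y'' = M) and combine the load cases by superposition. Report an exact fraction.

Load 1 — applied couple M₀=17 kN·m at a=15/2 m (b=L-a=5/2):
  y_1 = (R_Ax³/6 - M_Ax²/2)/EI  [x≤a] with R_A=153/80, M_A=85/16 = ((153/80)·4³/6 - (85/16)·4²/2)/1000 = -221/10000 m
Load 2 — point force P=4 kN at a=20/3 m (b=L-a=10/3):
  y_2 = -Pb²x²(3aL-(3a+b)x)/(6L³EI)  [x≤a] = -4·(10/3)²·4²·(3·(20/3)·10-(3·(20/3)+(10/3))·4)/(6·10³·1000) = -128/10125 m
Superposition: y = Σ y_i = -28141/810000 m ≈ -0.034742 m

y(4) = -28141/810000 m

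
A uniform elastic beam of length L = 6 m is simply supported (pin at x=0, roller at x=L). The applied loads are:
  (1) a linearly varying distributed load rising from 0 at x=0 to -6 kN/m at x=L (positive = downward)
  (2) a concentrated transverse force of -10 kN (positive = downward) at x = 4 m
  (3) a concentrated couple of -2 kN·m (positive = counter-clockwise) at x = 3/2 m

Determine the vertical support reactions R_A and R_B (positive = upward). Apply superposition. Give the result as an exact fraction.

Load 1 — triangular load w₀=-6 kN/m (0→w₀ over full span):
  R_A = w₀L/6 = (-6)·6/6 = -6 kN
  R_B = w₀L/3 = (-6)·6/3 = -12 kN
Load 2 — point force P=-10 kN at a=4 m (b=L-a=2):
  R_A = Pb/L = (-10)·2/6 = -10/3 kN
  R_B = Pa/L = (-10)·4/6 = -20/3 kN
Load 3 — applied couple M₀=-2 kN·m at a=3/2 m (b=L-a=9/2):
  R_A = M₀/L = (-2)/6 = -1/3 kN
  R_B = -M₀/L = -(-2)/6 = 1/3 kN
Superposition: R_A = -29/3 kN, R_B = -55/3 kN

R_A = -29/3 kN, R_B = -55/3 kN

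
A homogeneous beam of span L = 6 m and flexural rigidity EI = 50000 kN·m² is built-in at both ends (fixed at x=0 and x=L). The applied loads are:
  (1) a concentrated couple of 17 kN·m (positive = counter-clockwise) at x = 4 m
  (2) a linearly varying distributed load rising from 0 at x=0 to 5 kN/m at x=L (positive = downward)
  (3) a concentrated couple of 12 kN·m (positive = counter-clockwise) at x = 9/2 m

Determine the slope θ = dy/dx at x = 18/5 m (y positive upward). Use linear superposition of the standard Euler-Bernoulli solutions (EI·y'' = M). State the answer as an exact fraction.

θ(18/5) = 861/6250000 rad

Load 1 — applied couple M₀=17 kN·m at a=4 m (b=L-a=2):
  θ_1 = (R_Ax²/2 - M_Ax)/EI  [x≤a] with R_A=34/9, M_A=17/3 = ((34/9)·(18/5)²/2 - (17/3)·(18/5))/50000 = 51/625000 rad
Load 2 — triangular load w₀=5 kN/m (0→w₀ over full span):
  θ_2 = -w₀(2x(L-x)(L-2x)(x+2L)+x²(L-x)²)/(120LEI) = -5·(2·(18/5)·(6-(18/5))·(6-2·(18/5))·((18/5)+2·6)+(18/5)²·(6-(18/5))²)/(120·6·50000) = 27/781250 rad
Load 3 — applied couple M₀=12 kN·m at a=9/2 m (b=L-a=3/2):
  θ_3 = (R_Ax²/2 - M_Ax)/EI  [x≤a] with R_A=9/4, M_A=15/4 = ((9/4)·(18/5)²/2 - (15/4)·(18/5))/50000 = 27/1250000 rad
Superposition: θ = Σ θ_i = 861/6250000 rad ≈ 0.000138 rad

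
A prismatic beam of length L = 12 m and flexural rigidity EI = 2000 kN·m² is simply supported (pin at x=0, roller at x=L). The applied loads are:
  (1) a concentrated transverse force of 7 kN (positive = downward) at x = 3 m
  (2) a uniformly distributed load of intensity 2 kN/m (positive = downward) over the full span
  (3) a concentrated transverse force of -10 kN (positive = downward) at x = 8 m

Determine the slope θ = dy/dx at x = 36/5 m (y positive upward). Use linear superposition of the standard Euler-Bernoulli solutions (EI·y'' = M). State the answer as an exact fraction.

Load 1 — point force P=7 kN at a=3 m (b=L-a=9):
  θ_1 = -Pa(2L²-6Lx+3x²+a²)/(6LEI)  [x>a] = -7·3·(2·12²-6·12·(36/5)+3·(36/5)²+3²)/(6·12·2000) = 3843/400000 rad
Load 2 — uniform load w=2 kN/m over full span:
  θ_2 = -w(L³-6Lx²+4x³)/(24EI) = -2·(12³-6·12·(36/5)²+4·(36/5)³)/(24·2000) = 333/15625 rad
Load 3 — point force P=-10 kN at a=8 m (b=L-a=4):
  θ_3 = -Pb(L²-b²-3x²)/(6LEI)  [x≤a] = -(-10)·4·(12²-4²-3·(36/5)²)/(6·12·2000) = -43/5625 rad
Superposition: θ = Σ θ_i = 418951/18000000 rad ≈ 0.023275 rad

θ(36/5) = 418951/18000000 rad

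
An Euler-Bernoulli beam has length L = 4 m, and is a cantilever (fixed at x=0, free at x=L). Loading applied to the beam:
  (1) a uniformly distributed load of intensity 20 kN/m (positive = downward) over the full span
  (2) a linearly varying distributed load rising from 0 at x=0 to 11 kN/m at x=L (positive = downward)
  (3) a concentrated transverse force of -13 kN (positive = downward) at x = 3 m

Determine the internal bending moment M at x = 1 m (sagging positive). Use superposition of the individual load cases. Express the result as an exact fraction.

M(1) = -809/8 kN·m

Load 1 — uniform load w=20 kN/m over full span:
  M_1 = -w(L-x)²/2 = -20·(4-1)²/2 = -90 kN·m
Load 2 — triangular load w₀=11 kN/m (0→w₀ over full span):
  M_2 = w₀Lx/2 - w₀L²/3 - w₀x³/(6L) = 11·4·1/2 - 11·4²/3 - 11·1³/(6·4) = -297/8 kN·m
Load 3 — point force P=-13 kN at a=3 m (b=L-a=1):
  M_3 = -P(a-x)  [x≤a] = -(-13)·(3-1) = 26 kN·m
Superposition: M = Σ M_i = -809/8 kN·m ≈ -101.125000 kN·m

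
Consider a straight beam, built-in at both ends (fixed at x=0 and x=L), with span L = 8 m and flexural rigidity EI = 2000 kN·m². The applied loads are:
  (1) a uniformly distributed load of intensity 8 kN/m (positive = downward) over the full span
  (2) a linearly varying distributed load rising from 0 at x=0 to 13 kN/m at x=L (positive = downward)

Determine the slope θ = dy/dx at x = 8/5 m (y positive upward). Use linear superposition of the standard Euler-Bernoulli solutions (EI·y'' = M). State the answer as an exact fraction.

θ(8/5) = -6752/234375 rad

Load 1 — uniform load w=8 kN/m over full span:
  θ_1 = -wx(L-x)(L-2x)/(12EI) = -8·(8/5)·(8-(8/5))·(8-2·(8/5))/(12·2000) = -256/15625 rad
Load 2 — triangular load w₀=13 kN/m (0→w₀ over full span):
  θ_2 = -w₀(2x(L-x)(L-2x)(x+2L)+x²(L-x)²)/(120LEI) = -13·(2·(8/5)·(8-(8/5))·(8-2·(8/5))·((8/5)+2·8)+(8/5)²·(8-(8/5))²)/(120·8·2000) = -2912/234375 rad
Superposition: θ = Σ θ_i = -6752/234375 rad ≈ -0.028809 rad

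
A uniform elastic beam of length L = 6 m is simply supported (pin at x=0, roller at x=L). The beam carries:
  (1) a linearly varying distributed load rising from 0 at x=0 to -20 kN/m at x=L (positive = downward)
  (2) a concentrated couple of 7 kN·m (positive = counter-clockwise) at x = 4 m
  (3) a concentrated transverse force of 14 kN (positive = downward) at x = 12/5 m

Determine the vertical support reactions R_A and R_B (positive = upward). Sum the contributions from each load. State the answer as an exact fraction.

Load 1 — triangular load w₀=-20 kN/m (0→w₀ over full span):
  R_A = w₀L/6 = (-20)·6/6 = -20 kN
  R_B = w₀L/3 = (-20)·6/3 = -40 kN
Load 2 — applied couple M₀=7 kN·m at a=4 m (b=L-a=2):
  R_A = M₀/L = 7/6 kN
  R_B = -M₀/L = -7/6 kN
Load 3 — point force P=14 kN at a=12/5 m (b=L-a=18/5):
  R_A = Pb/L = 14·(18/5)/6 = 42/5 kN
  R_B = Pa/L = 14·(12/5)/6 = 28/5 kN
Superposition: R_A = -313/30 kN, R_B = -1067/30 kN

R_A = -313/30 kN, R_B = -1067/30 kN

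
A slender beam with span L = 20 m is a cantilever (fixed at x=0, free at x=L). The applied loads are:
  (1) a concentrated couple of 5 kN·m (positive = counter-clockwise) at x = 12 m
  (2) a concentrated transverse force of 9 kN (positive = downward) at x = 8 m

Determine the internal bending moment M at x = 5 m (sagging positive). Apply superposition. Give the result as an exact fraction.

M(5) = -22 kN·m

Load 1 — applied couple M₀=5 kN·m at a=12 m (b=L-a=8):
  M_1 = M₀  [x≤a] = 5 = 5 kN·m
Load 2 — point force P=9 kN at a=8 m (b=L-a=12):
  M_2 = -P(a-x)  [x≤a] = -9·(8-5) = -27 kN·m
Superposition: M = Σ M_i = -22 kN·m ≈ -22.000000 kN·m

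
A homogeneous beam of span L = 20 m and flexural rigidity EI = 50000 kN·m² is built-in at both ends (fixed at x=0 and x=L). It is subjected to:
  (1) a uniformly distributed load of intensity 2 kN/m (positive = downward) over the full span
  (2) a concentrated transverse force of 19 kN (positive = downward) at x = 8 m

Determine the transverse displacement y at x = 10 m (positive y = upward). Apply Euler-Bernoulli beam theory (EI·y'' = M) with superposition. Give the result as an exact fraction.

Load 1 — uniform load w=2 kN/m over full span:
  y_1 = -wx²(L-x)²/(24EI) = -2·10²·(20-10)²/(24·50000) = -1/60 m
Load 2 — point force P=19 kN at a=8 m (b=L-a=12):
  y_2 = -Pa²(L-x)²(3bL-(3b+a)(L-x))/(6L³EI)  [x>a] = -19·8²·(20-10)²·(3·12·20-(3·12+8)·(20-10))/(6·20³·50000) = -133/9375 m
Superposition: y = Σ y_i = -1157/37500 m ≈ -0.030853 m

y(10) = -1157/37500 m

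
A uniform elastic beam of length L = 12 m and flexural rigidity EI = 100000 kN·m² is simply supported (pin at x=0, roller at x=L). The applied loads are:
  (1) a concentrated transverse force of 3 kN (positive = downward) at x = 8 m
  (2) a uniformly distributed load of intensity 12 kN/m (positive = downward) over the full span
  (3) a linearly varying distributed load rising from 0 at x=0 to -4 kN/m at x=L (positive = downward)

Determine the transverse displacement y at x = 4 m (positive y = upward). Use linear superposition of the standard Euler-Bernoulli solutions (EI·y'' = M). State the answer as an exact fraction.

y(4) = -137/5625 m

Load 1 — point force P=3 kN at a=8 m (b=L-a=4):
  y_1 = -Pbx(L²-b²-x²)/(6LEI)  [x≤a] = -3·4·4·(12²-4²-4²)/(6·12·100000) = -7/9375 m
Load 2 — uniform load w=12 kN/m over full span:
  y_2 = -wx(L³-2Lx²+x³)/(24EI) = -12·4·(12³-2·12·4²+4³)/(24·100000) = -88/3125 m
Load 3 — triangular load w₀=-4 kN/m (0→w₀ over full span):
  y_3 = -w₀x(7L⁴-10L²x²+3x⁴)/(360LEI) = -(-4)·4·(7·12⁴-10·12²·4²+3·4⁴)/(360·12·100000) = 128/28125 m
Superposition: y = Σ y_i = -137/5625 m ≈ -0.024356 m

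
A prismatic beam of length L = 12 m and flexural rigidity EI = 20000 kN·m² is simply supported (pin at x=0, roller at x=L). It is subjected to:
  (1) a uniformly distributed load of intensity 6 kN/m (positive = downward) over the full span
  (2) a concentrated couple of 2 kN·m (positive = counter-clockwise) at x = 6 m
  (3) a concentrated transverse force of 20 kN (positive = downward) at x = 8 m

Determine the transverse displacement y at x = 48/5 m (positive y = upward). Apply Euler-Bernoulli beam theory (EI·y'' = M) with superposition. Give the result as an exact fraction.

y(48/5) = -635663/9375000 m

Load 1 — uniform load w=6 kN/m over full span:
  y_1 = -wx(L³-2Lx²+x³)/(24EI) = -6·(48/5)·(12³-2·12·(48/5)²+(48/5)³)/(24·20000) = -18792/390625 m
Load 2 — applied couple M₀=2 kN·m at a=6 m (b=L-a=6):
  y_2 = (M₀x³/(6L)-M₀(x-a)²/2+C₁x)/EI  [x>a] with C₁=M₀(3b²-L²)/(6L)=-1 = (2·(48/5)³/(6·12)-2·((48/5)-6)²/2+(-1)·(48/5))/20000 = 63/625000 m
Load 3 — point force P=20 kN at a=8 m (b=L-a=4):
  y_3 = -Pa(L-x)(2Lx-a²-x²)/(6LEI)  [x>a] = -20·8·(12-(48/5))·(2·12·(48/5)-8²-(48/5)²)/(6·12·20000) = -928/46875 m
Superposition: y = Σ y_i = -635663/9375000 m ≈ -0.067804 m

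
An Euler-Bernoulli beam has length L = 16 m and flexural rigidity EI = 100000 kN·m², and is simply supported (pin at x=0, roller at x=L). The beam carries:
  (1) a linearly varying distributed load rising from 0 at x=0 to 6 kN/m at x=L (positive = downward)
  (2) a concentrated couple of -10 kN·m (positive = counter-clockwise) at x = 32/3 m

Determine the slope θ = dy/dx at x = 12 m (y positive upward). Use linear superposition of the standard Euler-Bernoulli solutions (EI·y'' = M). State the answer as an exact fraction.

Load 1 — triangular load w₀=6 kN/m (0→w₀ over full span):
  θ_1 = -w₀(7L⁴-30L²x²+15x⁴)/(360LEI) = -6·(7·16⁴-30·16²·12²+15·12⁴)/(360·16·100000) = 1313/375000 rad
Load 2 — applied couple M₀=-10 kN·m at a=32/3 m (b=L-a=16/3):
  θ_2 = (M₀x²/(2L)-M₀(x-a)+C₁)/EI  [x>a] with C₁=M₀(3b²-L²)/(6L)=160/9 = ((-10)·12²/(2·16)-(-10)·(12-(32/3))+(160/9))/100000 = -1/7200 rad
Superposition: θ = Σ θ_i = 15131/4500000 rad ≈ 0.003362 rad

θ(12) = 15131/4500000 rad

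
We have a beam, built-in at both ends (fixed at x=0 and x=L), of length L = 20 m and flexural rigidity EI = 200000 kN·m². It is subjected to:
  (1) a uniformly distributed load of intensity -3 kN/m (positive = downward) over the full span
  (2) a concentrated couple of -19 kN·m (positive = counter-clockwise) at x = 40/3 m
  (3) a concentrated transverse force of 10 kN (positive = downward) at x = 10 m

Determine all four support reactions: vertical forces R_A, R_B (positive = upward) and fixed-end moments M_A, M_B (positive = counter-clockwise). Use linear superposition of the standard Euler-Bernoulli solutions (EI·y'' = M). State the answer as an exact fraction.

R_A = -394/15 kN, M_A = -244/3 kN·m, R_B = -356/15 kN, M_B = 75 kN·m

Load 1 — uniform load w=-3 kN/m over full span:
  R_A = wL/2 = (-3)·20/2 = -30 kN
  M_A = wL²/12 = (-3)·20²/12 = -100 kN·m
  R_B = wL/2 = (-3)·20/2 = -30 kN
  M_B = -wL²/12 = -(-3)·20²/12 = 100 kN·m
Load 2 — applied couple M₀=-19 kN·m at a=40/3 m (b=L-a=20/3):
  R_A = 6M₀ab/L³ = 6·(-19)·(40/3)·(20/3)/20³ = -19/15 kN
  M_A = M₀b(2a-b)/L² = (-19)·(20/3)·(2·(40/3)-(20/3))/20² = -19/3 kN·m
  R_B = -6M₀ab/L³ = -6·(-19)·(40/3)·(20/3)/20³ = 19/15 kN
  M_B = M₀a(2b-a)/L² = (-19)·(40/3)·(2·(20/3)-(40/3))/20² = 0 kN·m
Load 3 — point force P=10 kN at a=10 m (b=L-a=10):
  R_A = Pb²(3a+b)/L³ = 10·10²·(3·10+10)/20³ = 5 kN
  M_A = Pab²/L² = 10·10·10²/20² = 25 kN·m
  R_B = Pa²(a+3b)/L³ = 10·10²·(10+3·10)/20³ = 5 kN
  M_B = -Pa²b/L² = -10·10²·10/20² = -25 kN·m
Superposition: R_A = -394/15 kN, M_A = -244/3 kN·m, R_B = -356/15 kN, M_B = 75 kN·m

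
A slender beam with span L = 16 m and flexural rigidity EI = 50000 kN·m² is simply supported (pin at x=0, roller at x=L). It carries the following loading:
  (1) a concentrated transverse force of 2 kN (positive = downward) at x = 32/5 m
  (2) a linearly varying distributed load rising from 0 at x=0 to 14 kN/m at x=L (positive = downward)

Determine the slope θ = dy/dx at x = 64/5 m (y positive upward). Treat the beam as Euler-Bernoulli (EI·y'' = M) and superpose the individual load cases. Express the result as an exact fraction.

Load 1 — point force P=2 kN at a=32/5 m (b=L-a=48/5):
  θ_1 = -Pa(2L²-6Lx+3x²+a²)/(6LEI)  [x>a] = -2·(32/5)·(2·16²-6·16·(64/5)+3·(64/5)²+(32/5)²)/(6·16·50000) = 192/390625 rad
Load 2 — triangular load w₀=14 kN/m (0→w₀ over full span):
  θ_2 = -w₀(7L⁴-30L²x²+15x⁴)/(360LEI) = -14·(7·16⁴-30·16²·(64/5)²+15·(64/5)⁴)/(360·16·50000) = 339136/17578125 rad
Superposition: θ = Σ θ_i = 347776/17578125 rad ≈ 0.019785 rad

θ(64/5) = 347776/17578125 rad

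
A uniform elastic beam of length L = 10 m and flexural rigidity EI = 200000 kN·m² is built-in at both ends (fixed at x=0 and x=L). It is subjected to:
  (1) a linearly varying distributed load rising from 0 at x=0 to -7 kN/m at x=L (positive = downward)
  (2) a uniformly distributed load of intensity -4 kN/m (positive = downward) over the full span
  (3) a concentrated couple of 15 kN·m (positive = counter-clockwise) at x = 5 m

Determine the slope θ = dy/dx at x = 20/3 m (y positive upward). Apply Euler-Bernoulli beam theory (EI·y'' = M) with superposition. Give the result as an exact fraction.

θ(20/3) = -109/486000 rad

Load 1 — triangular load w₀=-7 kN/m (0→w₀ over full span):
  θ_1 = -w₀(2x(L-x)(L-2x)(x+2L)+x²(L-x)²)/(120LEI) = -(-7)·(2·(20/3)·(10-(20/3))·(10-2·(20/3))·((20/3)+2·10)+(20/3)²·(10-(20/3))²)/(120·10·200000) = -49/486000 rad
Load 2 — uniform load w=-4 kN/m over full span:
  θ_2 = -wx(L-x)(L-2x)/(12EI) = -(-4)·(20/3)·(10-(20/3))·(10-2·(20/3))/(12·200000) = -1/8100 rad
Load 3 — applied couple M₀=15 kN·m at a=5 m (b=L-a=5):
  θ_3 = (R_Ax²/2 - M_Ax - M₀(x-a))/EI  [x>a] with R_A=9/4, M_A=15/4 = ((9/4)·(20/3)²/2 - (15/4)·(20/3) - 15·((20/3)-5))/200000 = 0 rad
Superposition: θ = Σ θ_i = -109/486000 rad ≈ -0.000224 rad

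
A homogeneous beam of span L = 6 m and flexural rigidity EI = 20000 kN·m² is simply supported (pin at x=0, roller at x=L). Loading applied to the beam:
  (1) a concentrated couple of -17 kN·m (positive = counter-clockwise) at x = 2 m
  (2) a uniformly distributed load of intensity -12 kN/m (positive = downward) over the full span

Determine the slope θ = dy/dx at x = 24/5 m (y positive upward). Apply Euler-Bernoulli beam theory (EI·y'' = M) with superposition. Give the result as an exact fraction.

θ(24/5) = -28591/7500000 rad

Load 1 — applied couple M₀=-17 kN·m at a=2 m (b=L-a=4):
  θ_1 = (M₀x²/(2L)-M₀(x-a)+C₁)/EI  [x>a] with C₁=M₀(3b²-L²)/(6L)=-17/3 = ((-17)·(24/5)²/(2·6)-(-17)·((24/5)-2)+(-17/3))/20000 = 697/1500000 rad
Load 2 — uniform load w=-12 kN/m over full span:
  θ_2 = -w(L³-6Lx²+4x³)/(24EI) = -(-12)·(6³-6·6·(24/5)²+4·(24/5)³)/(24·20000) = -2673/625000 rad
Superposition: θ = Σ θ_i = -28591/7500000 rad ≈ -0.003812 rad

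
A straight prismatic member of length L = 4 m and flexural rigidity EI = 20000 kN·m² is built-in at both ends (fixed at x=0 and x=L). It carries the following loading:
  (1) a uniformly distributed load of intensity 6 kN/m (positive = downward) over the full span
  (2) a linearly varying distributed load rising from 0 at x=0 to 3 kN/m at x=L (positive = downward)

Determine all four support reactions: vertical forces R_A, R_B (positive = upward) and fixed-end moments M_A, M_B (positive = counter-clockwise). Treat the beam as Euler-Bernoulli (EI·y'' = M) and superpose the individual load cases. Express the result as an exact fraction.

Load 1 — uniform load w=6 kN/m over full span:
  R_A = wL/2 = 6·4/2 = 12 kN
  M_A = wL²/12 = 6·4²/12 = 8 kN·m
  R_B = wL/2 = 6·4/2 = 12 kN
  M_B = -wL²/12 = -6·4²/12 = -8 kN·m
Load 2 — triangular load w₀=3 kN/m (0→w₀ over full span):
  R_A = 3w₀L/20 = 3·3·4/20 = 9/5 kN
  M_A = w₀L²/30 = 3·4²/30 = 8/5 kN·m
  R_B = 7w₀L/20 = 7·3·4/20 = 21/5 kN
  M_B = -w₀L²/20 = -3·4²/20 = -12/5 kN·m
Superposition: R_A = 69/5 kN, M_A = 48/5 kN·m, R_B = 81/5 kN, M_B = -52/5 kN·m

R_A = 69/5 kN, M_A = 48/5 kN·m, R_B = 81/5 kN, M_B = -52/5 kN·m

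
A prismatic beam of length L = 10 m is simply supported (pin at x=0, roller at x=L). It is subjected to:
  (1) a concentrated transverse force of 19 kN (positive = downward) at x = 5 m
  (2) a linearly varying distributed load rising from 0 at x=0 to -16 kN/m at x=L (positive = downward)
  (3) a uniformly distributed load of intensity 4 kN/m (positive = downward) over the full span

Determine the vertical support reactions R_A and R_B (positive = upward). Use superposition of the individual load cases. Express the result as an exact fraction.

R_A = 17/6 kN, R_B = -143/6 kN

Load 1 — point force P=19 kN at a=5 m (b=L-a=5):
  R_A = Pb/L = 19·5/10 = 19/2 kN
  R_B = Pa/L = 19·5/10 = 19/2 kN
Load 2 — triangular load w₀=-16 kN/m (0→w₀ over full span):
  R_A = w₀L/6 = (-16)·10/6 = -80/3 kN
  R_B = w₀L/3 = (-16)·10/3 = -160/3 kN
Load 3 — uniform load w=4 kN/m over full span:
  R_A = wL/2 = 4·10/2 = 20 kN
  R_B = wL/2 = 4·10/2 = 20 kN
Superposition: R_A = 17/6 kN, R_B = -143/6 kN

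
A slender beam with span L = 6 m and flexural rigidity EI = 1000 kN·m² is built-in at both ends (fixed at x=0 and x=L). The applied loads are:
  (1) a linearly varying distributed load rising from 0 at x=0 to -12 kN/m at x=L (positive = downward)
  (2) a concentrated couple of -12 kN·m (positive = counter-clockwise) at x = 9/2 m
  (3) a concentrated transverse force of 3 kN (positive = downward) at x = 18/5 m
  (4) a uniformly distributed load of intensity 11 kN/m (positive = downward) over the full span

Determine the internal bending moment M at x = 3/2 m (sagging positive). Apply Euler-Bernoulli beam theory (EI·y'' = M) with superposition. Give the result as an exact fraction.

Load 1 — triangular load w₀=-12 kN/m (0→w₀ over full span):
  M_1 = 3w₀Lx/20 - w₀L²/30 - w₀x³/(6L) = 3·(-12)·6·(3/2)/20 - (-12)·6²/30 - (-12)·(3/2)³/(6·6) = -27/40 kN·m
Load 2 — applied couple M₀=-12 kN·m at a=9/2 m (b=L-a=3/2):
  M_2 = R_Ax - M_A  [x≤a] with R_A=-9/4, M_A=-15/4 = (-9/4)·(3/2) - (-15/4) = 3/8 kN·m
Load 3 — point force P=3 kN at a=18/5 m (b=L-a=12/5):
  M_3 = Pb²(3a+b)x/L³ - Pab²/L²  [x≤a] = 3·(12/5)²·(3·(18/5)+(12/5))·(3/2)/6³ - 3·(18/5)·(12/5)²/6² = -18/125 kN·m
Load 4 — uniform load w=11 kN/m over full span:
  M_4 = wLx/2 - wL²/12 - wx²/2 = 11·6·(3/2)/2 - 11·6²/12 - 11·(3/2)²/2 = 33/8 kN·m
Superposition: M = Σ M_i = 3681/1000 kN·m ≈ 3.681000 kN·m

M(3/2) = 3681/1000 kN·m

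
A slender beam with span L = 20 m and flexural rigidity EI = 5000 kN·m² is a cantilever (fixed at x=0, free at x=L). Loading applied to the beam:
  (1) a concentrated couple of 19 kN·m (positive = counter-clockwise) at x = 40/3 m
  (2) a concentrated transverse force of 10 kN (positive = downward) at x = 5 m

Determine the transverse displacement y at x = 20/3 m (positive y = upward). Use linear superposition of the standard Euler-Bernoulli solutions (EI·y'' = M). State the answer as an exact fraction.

Load 1 — applied couple M₀=19 kN·m at a=40/3 m (b=L-a=20/3):
  y_1 = M₀x²/(2EI)  [x≤a] = 19·(20/3)²/(2·5000) = 19/225 m
Load 2 — point force P=10 kN at a=5 m (b=L-a=15):
  y_2 = -Pa²(3x-a)/(6EI)  [x>a] = -10·5²·(3·(20/3)-5)/(6·5000) = -1/8 m
Superposition: y = Σ y_i = -73/1800 m ≈ -0.040556 m

y(20/3) = -73/1800 m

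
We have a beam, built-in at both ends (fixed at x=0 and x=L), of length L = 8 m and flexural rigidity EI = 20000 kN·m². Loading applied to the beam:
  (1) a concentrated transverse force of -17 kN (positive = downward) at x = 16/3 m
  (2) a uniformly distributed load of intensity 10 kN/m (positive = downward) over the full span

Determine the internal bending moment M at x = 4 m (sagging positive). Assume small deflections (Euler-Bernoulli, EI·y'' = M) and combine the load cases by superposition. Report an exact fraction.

M(4) = 172/9 kN·m

Load 1 — point force P=-17 kN at a=16/3 m (b=L-a=8/3):
  M_1 = Pb²(3a+b)x/L³ - Pab²/L²  [x≤a] = (-17)·(8/3)²·(3·(16/3)+(8/3))·4/8³ - (-17)·(16/3)·(8/3)²/8² = -68/9 kN·m
Load 2 — uniform load w=10 kN/m over full span:
  M_2 = wLx/2 - wL²/12 - wx²/2 = 10·8·4/2 - 10·8²/12 - 10·4²/2 = 80/3 kN·m
Superposition: M = Σ M_i = 172/9 kN·m ≈ 19.111111 kN·m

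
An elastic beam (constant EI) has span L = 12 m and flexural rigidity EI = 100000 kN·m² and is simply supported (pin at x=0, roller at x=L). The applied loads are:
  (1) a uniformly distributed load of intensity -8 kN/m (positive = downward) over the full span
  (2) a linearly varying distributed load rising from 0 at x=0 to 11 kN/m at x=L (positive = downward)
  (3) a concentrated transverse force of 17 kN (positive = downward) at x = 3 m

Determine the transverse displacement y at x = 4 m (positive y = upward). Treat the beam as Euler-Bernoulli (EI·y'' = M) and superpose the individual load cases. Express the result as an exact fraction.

y(4) = 2011/900000 m

Load 1 — uniform load w=-8 kN/m over full span:
  y_1 = -wx(L³-2Lx²+x³)/(24EI) = -(-8)·4·(12³-2·12·4²+4³)/(24·100000) = 176/9375 m
Load 2 — triangular load w₀=11 kN/m (0→w₀ over full span):
  y_2 = -w₀x(7L⁴-10L²x²+3x⁴)/(360LEI) = -11·4·(7·12⁴-10·12²·4²+3·4⁴)/(360·12·100000) = -352/28125 m
Load 3 — point force P=17 kN at a=3 m (b=L-a=9):
  y_3 = -Pa(L-x)(2Lx-a²-x²)/(6LEI)  [x>a] = -17·3·(12-4)·(2·12·4-3²-4²)/(6·12·100000) = -1207/300000 m
Superposition: y = Σ y_i = 2011/900000 m ≈ 0.002234 m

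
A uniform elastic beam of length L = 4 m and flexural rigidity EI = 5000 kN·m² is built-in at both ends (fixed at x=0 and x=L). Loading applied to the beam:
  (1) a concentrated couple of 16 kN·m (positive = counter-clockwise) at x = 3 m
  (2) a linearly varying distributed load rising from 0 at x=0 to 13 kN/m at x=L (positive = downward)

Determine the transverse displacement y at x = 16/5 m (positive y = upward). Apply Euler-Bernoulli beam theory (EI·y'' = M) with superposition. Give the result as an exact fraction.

Load 1 — applied couple M₀=16 kN·m at a=3 m (b=L-a=1):
  y_1 = (R_Ax³/6 - M_Ax²/2 - M₀(x-a)²/2)/EI  [x>a] with R_A=9/2, M_A=5 = ((9/2)·(16/5)³/6 - 5·(16/5)²/2 - 16·((16/5)-3)²/2)/5000 = -21/78125 m
Load 2 — triangular load w₀=13 kN/m (0→w₀ over full span):
  y_2 = -w₀x²(L-x)²(x+2L)/(120LEI) = -13·(16/5)²·(4-(16/5))²·((16/5)+2·4)/(120·4·5000) = -11648/29296875 m
Superposition: y = Σ y_i = -19523/29296875 m ≈ -0.000666 m

y(16/5) = -19523/29296875 m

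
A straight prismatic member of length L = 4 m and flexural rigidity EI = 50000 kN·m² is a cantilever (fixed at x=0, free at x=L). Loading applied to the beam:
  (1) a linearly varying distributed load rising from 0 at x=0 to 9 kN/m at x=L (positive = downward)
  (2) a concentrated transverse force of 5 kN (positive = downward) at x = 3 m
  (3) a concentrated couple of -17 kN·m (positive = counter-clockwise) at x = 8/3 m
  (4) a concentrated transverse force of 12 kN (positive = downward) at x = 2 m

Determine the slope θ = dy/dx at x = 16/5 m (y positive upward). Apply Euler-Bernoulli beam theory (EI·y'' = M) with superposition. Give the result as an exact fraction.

θ(16/5) = -611639/187500000 rad

Load 1 — triangular load w₀=9 kN/m (0→w₀ over full span):
  θ_1 = (w₀Lx²/4-w₀L²x/3-w₀x⁴/(24L))/EI = (9·4·(16/5)²/4-9·4²·(16/5)/3-9·(16/5)⁴/(24·4))/50000 = -2784/1953125 rad
Load 2 — point force P=5 kN at a=3 m (b=L-a=1):
  θ_2 = -Pa²/(2EI)  [x>a] = -5·3²/(2·50000) = -9/20000 rad
Load 3 — applied couple M₀=-17 kN·m at a=8/3 m (b=L-a=4/3):
  θ_3 = M₀a/EI  [x>a] = (-17)·(8/3)/50000 = -17/18750 rad
Load 4 — point force P=12 kN at a=2 m (b=L-a=2):
  θ_4 = -Pa²/(2EI)  [x>a] = -12·2²/(2·50000) = -3/6250 rad
Superposition: θ = Σ θ_i = -611639/187500000 rad ≈ -0.003262 rad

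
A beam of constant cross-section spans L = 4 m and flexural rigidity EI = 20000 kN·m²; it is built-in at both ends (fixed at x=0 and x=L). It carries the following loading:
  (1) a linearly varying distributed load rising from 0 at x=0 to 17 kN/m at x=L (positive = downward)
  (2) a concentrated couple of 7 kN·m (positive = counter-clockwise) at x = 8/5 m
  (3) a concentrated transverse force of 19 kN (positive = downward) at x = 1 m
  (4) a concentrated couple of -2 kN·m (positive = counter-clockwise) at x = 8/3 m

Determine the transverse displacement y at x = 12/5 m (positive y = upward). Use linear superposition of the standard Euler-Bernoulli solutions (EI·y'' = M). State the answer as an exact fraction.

y(12/5) = -150791/468750000 m

Load 1 — triangular load w₀=17 kN/m (0→w₀ over full span):
  y_1 = -w₀x²(L-x)²(x+2L)/(120LEI) = -17·(12/5)²·(4-(12/5))²·((12/5)+2·4)/(120·4·20000) = -2652/9765625 m
Load 2 — applied couple M₀=7 kN·m at a=8/5 m (b=L-a=12/5):
  y_2 = (R_Ax³/6 - M_Ax²/2 - M₀(x-a)²/2)/EI  [x>a] with R_A=63/25, M_A=21/25 = ((63/25)·(12/5)³/6 - (21/25)·(12/5)²/2 - 7·((12/5)-(8/5))²/2)/20000 = 112/1953125 m
Load 3 — point force P=19 kN at a=1 m (b=L-a=3):
  y_3 = -Pa²(L-x)²(3bL-(3b+a)(L-x))/(6L³EI)  [x>a] = -19·1²·(4-(12/5))²·(3·3·4-(3·3+1)·(4-(12/5)))/(6·4³·20000) = -19/150000 m
Load 4 — applied couple M₀=-2 kN·m at a=8/3 m (b=L-a=4/3):
  y_4 = (R_Ax³/6 - M_Ax²/2)/EI  [x≤a] with R_A=-2/3, M_A=-2/3 = ((-2/3)·(12/5)³/6 - (-2/3)·(12/5)²/2)/20000 = 3/156250 m
Superposition: y = Σ y_i = -150791/468750000 m ≈ -0.000322 m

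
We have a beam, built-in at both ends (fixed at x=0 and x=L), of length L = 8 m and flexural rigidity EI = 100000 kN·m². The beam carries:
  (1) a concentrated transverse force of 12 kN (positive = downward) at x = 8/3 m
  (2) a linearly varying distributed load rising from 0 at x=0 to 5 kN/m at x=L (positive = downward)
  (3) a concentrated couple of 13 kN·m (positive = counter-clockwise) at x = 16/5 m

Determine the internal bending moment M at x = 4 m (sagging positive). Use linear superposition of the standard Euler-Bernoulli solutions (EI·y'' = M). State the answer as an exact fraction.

M(4) = 34/5 kN·m

Load 1 — point force P=12 kN at a=8/3 m (b=L-a=16/3):
  M_1 = Pa²(a+3b)(L-x)/L³ - Pa²b/L²  [x>a] = 12·(8/3)²·((8/3)+3·(16/3))·(8-4)/8³ - 12·(8/3)²·(16/3)/8² = 16/3 kN·m
Load 2 — triangular load w₀=5 kN/m (0→w₀ over full span):
  M_2 = 3w₀Lx/20 - w₀L²/30 - w₀x³/(6L) = 3·5·8·4/20 - 5·8²/30 - 5·4³/(6·8) = 20/3 kN·m
Load 3 — applied couple M₀=13 kN·m at a=16/5 m (b=L-a=24/5):
  M_3 = R_Ax - M_A - M₀  [x>a] with R_A=117/50, M_A=39/25 = (117/50)·4 - (39/25) - 13 = -26/5 kN·m
Superposition: M = Σ M_i = 34/5 kN·m ≈ 6.800000 kN·m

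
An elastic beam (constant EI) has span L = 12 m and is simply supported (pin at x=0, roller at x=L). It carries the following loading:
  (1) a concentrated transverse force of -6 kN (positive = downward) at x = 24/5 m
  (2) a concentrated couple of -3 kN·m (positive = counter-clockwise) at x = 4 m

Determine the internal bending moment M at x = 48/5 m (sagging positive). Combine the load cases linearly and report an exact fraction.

M(48/5) = -129/25 kN·m

Load 1 — point force P=-6 kN at a=24/5 m (b=L-a=36/5):
  M_1 = Pa(L-x)/L  [x>a] = (-6)·(24/5)·(12-(48/5))/12 = -144/25 kN·m
Load 2 — applied couple M₀=-3 kN·m at a=4 m (b=L-a=8):
  M_2 = M₀x/L - M₀  [x>a] = (-3)·(48/5)/12 - (-3) = 3/5 kN·m
Superposition: M = Σ M_i = -129/25 kN·m ≈ -5.160000 kN·m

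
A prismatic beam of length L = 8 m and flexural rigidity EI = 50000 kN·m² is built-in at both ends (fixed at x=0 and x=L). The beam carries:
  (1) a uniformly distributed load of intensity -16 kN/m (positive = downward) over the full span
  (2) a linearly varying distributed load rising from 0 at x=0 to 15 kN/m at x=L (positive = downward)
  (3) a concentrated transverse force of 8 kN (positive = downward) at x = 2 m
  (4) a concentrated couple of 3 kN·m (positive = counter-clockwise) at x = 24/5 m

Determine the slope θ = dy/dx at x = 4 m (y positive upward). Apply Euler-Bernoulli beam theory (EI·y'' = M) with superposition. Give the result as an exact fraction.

Load 1 — uniform load w=-16 kN/m over full span:
  θ_1 = -wx(L-x)(L-2x)/(12EI) = -(-16)·4·(8-4)·(8-2·4)/(12·50000) = 0 rad
Load 2 — triangular load w₀=15 kN/m (0→w₀ over full span):
  θ_2 = -w₀(2x(L-x)(L-2x)(x+2L)+x²(L-x)²)/(120LEI) = -15·(2·4·(8-4)·(8-2·4)·(4+2·8)+4²·(8-4)²)/(120·8·50000) = -1/12500 rad
Load 3 — point force P=8 kN at a=2 m (b=L-a=6):
  θ_3 = Pa²(L-x)(2bL-(3b+a)(L-x))/(2L³EI)  [x>a] = 8·2²·(8-4)·(2·6·8-(3·6+2)·(8-4))/(2·8³·50000) = 1/25000 rad
Load 4 — applied couple M₀=3 kN·m at a=24/5 m (b=L-a=16/5):
  θ_4 = (R_Ax²/2 - M_Ax)/EI  [x≤a] with R_A=27/50, M_A=24/25 = ((27/50)·4²/2 - (24/25)·4)/50000 = 3/312500 rad
Superposition: θ = Σ θ_i = -19/625000 rad ≈ -0.000030 rad

θ(4) = -19/625000 rad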